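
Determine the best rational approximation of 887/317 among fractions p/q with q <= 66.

179/64

Expand x = 887/317 as a continued fraction with the Euclidean algorithm:
  887 = 2*317 + 253, so a_0 = 2.
  317 = 1*253 + 64, so a_1 = 1.
  253 = 3*64 + 61, so a_2 = 3.
  64 = 1*61 + 3, so a_3 = 1.
  61 = 20*3 + 1, so a_4 = 20.
  3 = 3*1 + 0, so a_5 = 3.
so x = [2; 1, 3, 1, 20, 3].
Convergents (p_i = a_i*p_{i-1} + p_{i-2}, q_i = a_i*q_{i-1} + q_{i-2} with p_{-2}=0, p_{-1}=1, q_{-2}=1, q_{-1}=0), until the denominator exceeds 66:
  i=0: a_0=2, p_0 = 2*1 + 0 = 2, q_0 = 2*0 + 1 = 1.
  i=1: a_1=1, p_1 = 1*2 + 1 = 3, q_1 = 1*1 + 0 = 1.
  i=2: a_2=3, p_2 = 3*3 + 2 = 11, q_2 = 3*1 + 1 = 4.
  i=3: a_3=1, p_3 = 1*11 + 3 = 14, q_3 = 1*4 + 1 = 5.
  i=4: a_4=20, p_4 = 20*14 + 11 = 291, q_4 = 20*5 + 4 = 104.
q_4 = 104 > 66, so the last convergent with denominator <= 66 is p_3/q_3 = 14/5.
The closest fraction with denominator <= 66 is either p_3/q_3 or the intermediate fraction (k*p_3 + p_2)/(k*q_3 + q_2) with the largest k >= 1 whose denominator stays <= 66; these approach x as k grows, and every other convergent or intermediate fraction in range is farther away.
Largest k: floor((66 - q_2)/q_3) = floor((66 - 4)/5) = 12.
That gives (12*14 + 11)/(12*5 + 4) = 179/64.
Compare the errors: |x - 14/5| = |887*5 - 14*317|/(317*5) = 3/1585, and |x - 179/64| = |887*64 - 179*317|/(317*64) = 25/20288.
Cross-multiplying, 25*1585 = 39625 < 60864 = 3*20288, so 25/20288 is smaller: the intermediate fraction 179/64 is closer to x than 14/5.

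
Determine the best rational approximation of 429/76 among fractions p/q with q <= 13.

62/11

Expand x = 429/76 as a continued fraction with the Euclidean algorithm:
  429 = 5*76 + 49, so a_0 = 5.
  76 = 1*49 + 27, so a_1 = 1.
  49 = 1*27 + 22, so a_2 = 1.
  27 = 1*22 + 5, so a_3 = 1.
  22 = 4*5 + 2, so a_4 = 4.
  5 = 2*2 + 1, so a_5 = 2.
  2 = 2*1 + 0, so a_6 = 2.
so x = [5; 1, 1, 1, 4, 2, 2].
Convergents (p_i = a_i*p_{i-1} + p_{i-2}, q_i = a_i*q_{i-1} + q_{i-2} with p_{-2}=0, p_{-1}=1, q_{-2}=1, q_{-1}=0), until the denominator exceeds 13:
  i=0: a_0=5, p_0 = 5*1 + 0 = 5, q_0 = 5*0 + 1 = 1.
  i=1: a_1=1, p_1 = 1*5 + 1 = 6, q_1 = 1*1 + 0 = 1.
  i=2: a_2=1, p_2 = 1*6 + 5 = 11, q_2 = 1*1 + 1 = 2.
  i=3: a_3=1, p_3 = 1*11 + 6 = 17, q_3 = 1*2 + 1 = 3.
  i=4: a_4=4, p_4 = 4*17 + 11 = 79, q_4 = 4*3 + 2 = 14.
q_4 = 14 > 13, so the last convergent with denominator <= 13 is p_3/q_3 = 17/3.
The closest fraction with denominator <= 13 is either p_3/q_3 or the intermediate fraction (k*p_3 + p_2)/(k*q_3 + q_2) with the largest k >= 1 whose denominator stays <= 13; these approach x as k grows, and every other convergent or intermediate fraction in range is farther away.
Largest k: floor((13 - q_2)/q_3) = floor((13 - 2)/3) = 3.
That gives (3*17 + 11)/(3*3 + 2) = 62/11.
Compare the errors: |x - 17/3| = |429*3 - 17*76|/(76*3) = 5/228, and |x - 62/11| = |429*11 - 62*76|/(76*11) = 7/836.
Cross-multiplying, 7*228 = 1596 < 4180 = 5*836, so 7/836 is smaller: the intermediate fraction 62/11 is closer to x than 17/3.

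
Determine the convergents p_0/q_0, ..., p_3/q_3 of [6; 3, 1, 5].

Using the convergent recurrence p_i = a_i*p_{i-1} + p_{i-2}, q_i = a_i*q_{i-1} + q_{i-2} with p_{-2}=0, p_{-1}=1, q_{-2}=1, q_{-1}=0:
  i=0: a_0=6, p_0 = 6*1 + 0 = 6, q_0 = 6*0 + 1 = 1.
  i=1: a_1=3, p_1 = 3*6 + 1 = 19, q_1 = 3*1 + 0 = 3.
  i=2: a_2=1, p_2 = 1*19 + 6 = 25, q_2 = 1*3 + 1 = 4.
  i=3: a_3=5, p_3 = 5*25 + 19 = 144, q_3 = 5*4 + 3 = 23.

6/1, 19/3, 25/4, 144/23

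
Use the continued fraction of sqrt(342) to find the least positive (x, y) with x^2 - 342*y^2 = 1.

(x, y) = (37, 2)

First expand sqrt(342) as a continued fraction. With x_i = (sqrt(342) + m_i)/d_i and (m_0, d_0) = (0, 1): a_0 = floor(sqrt(342)) = 18, since 18^2 = 324 <= 342 < 361 = 19^2.
Iterate m_{i+1} = d_i*a_i - m_i, d_{i+1} = (342 - m_{i+1}^2)/d_i, a_{i+1} = floor((a_0 + m_{i+1})/d_{i+1}):
  m_1 = 1*18 - 0 = 18, d_1 = (342 - 18^2)/1 = 18/1 = 18, a_1 = floor((18 + 18)/18) = 2.
  m_2 = 18*2 - 18 = 18, d_2 = (342 - 18^2)/18 = 18/18 = 1, a_2 = floor((18 + 18)/1) = 36.
  m_3 = 1*36 - 18 = 18, d_3 = (342 - 18^2)/1 = 18/1 = 18: (m_3, d_3) = (m_1, d_1) = (18, 18), so from here the quotients repeat a_1, a_2; the period length is 2.
So sqrt(342) = [18; (2, 36)] with period length k = 2.
k is even, so the fundamental solution of x^2 - 342y^2 = 1 is (p_{k-1}, q_{k-1}) = (p_1, q_1); compute convergents through index 1.
Convergents (p_i = a_i*p_{i-1} + p_{i-2}, q_i = a_i*q_{i-1} + q_{i-2} with p_{-2}=0, p_{-1}=1, q_{-2}=1, q_{-1}=0):
  i=0: a_0=18, p_0 = 18*1 + 0 = 18, q_0 = 18*0 + 1 = 1.
  i=1: a_1=2, p_1 = 2*18 + 1 = 37, q_1 = 2*1 + 0 = 2.
Check: 37^2 - 342*2^2 = 1369 - 1368 = 1, so (x, y) = (37, 2) solves the equation, and by the theorem it is the least positive solution.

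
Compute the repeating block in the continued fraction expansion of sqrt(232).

Write x_i = (sqrt(232) + m_i)/d_i with (m_0, d_0) = (0, 1). a_0 = floor(sqrt(232)) = 15, since 15^2 = 225 <= 232 < 256 = 16^2.
Iterate m_{i+1} = d_i*a_i - m_i, d_{i+1} = (232 - m_{i+1}^2)/d_i, a_{i+1} = floor((a_0 + m_{i+1})/d_{i+1}):
  m_1 = 1*15 - 0 = 15, d_1 = (232 - 15^2)/1 = 7/1 = 7, a_1 = floor((15 + 15)/7) = 4.
  m_2 = 7*4 - 15 = 13, d_2 = (232 - 13^2)/7 = 63/7 = 9, a_2 = floor((15 + 13)/9) = 3.
  m_3 = 9*3 - 13 = 14, d_3 = (232 - 14^2)/9 = 36/9 = 4, a_3 = floor((15 + 14)/4) = 7.
  m_4 = 4*7 - 14 = 14, d_4 = (232 - 14^2)/4 = 36/4 = 9, a_4 = floor((15 + 14)/9) = 3.
  m_5 = 9*3 - 14 = 13, d_5 = (232 - 13^2)/9 = 63/9 = 7, a_5 = floor((15 + 13)/7) = 4.
  m_6 = 7*4 - 13 = 15, d_6 = (232 - 15^2)/7 = 7/7 = 1, a_6 = floor((15 + 15)/1) = 30.
  m_7 = 1*30 - 15 = 15, d_7 = (232 - 15^2)/1 = 7/1 = 7: (m_7, d_7) = (m_1, d_1) = (15, 7), so from here the quotients repeat a_1, ..., a_6; the period length is 6.
Hence the expansion of sqrt(232) is a_0 = 15 followed by the repeating block 4, 3, 7, 3, 4, 30 (period 6).

[15; (4, 3, 7, 3, 4, 30)]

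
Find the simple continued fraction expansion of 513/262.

Run the Euclidean algorithm on 513 and 262; the successive quotients are the partial quotients a_0, a_1, ... (each step inverts the fractional part left over by the previous one):
  513 = 1*262 + 251, so a_0 = 1.
  262 = 1*251 + 11, so a_1 = 1.
  251 = 22*11 + 9, so a_2 = 22.
  11 = 1*9 + 2, so a_3 = 1.
  9 = 4*2 + 1, so a_4 = 4.
  2 = 2*1 + 0, so a_5 = 2.
The remainder reaches 0 after 6 divisions, so the expansion has 6 partial quotients, read off in order.

[1; 1, 22, 1, 4, 2]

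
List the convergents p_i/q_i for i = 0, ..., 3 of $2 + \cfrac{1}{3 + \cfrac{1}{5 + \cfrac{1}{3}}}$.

Using the convergent recurrence p_i = a_i*p_{i-1} + p_{i-2}, q_i = a_i*q_{i-1} + q_{i-2} with p_{-2}=0, p_{-1}=1, q_{-2}=1, q_{-1}=0:
  i=0: a_0=2, p_0 = 2*1 + 0 = 2, q_0 = 2*0 + 1 = 1.
  i=1: a_1=3, p_1 = 3*2 + 1 = 7, q_1 = 3*1 + 0 = 3.
  i=2: a_2=5, p_2 = 5*7 + 2 = 37, q_2 = 5*3 + 1 = 16.
  i=3: a_3=3, p_3 = 3*37 + 7 = 118, q_3 = 3*16 + 3 = 51.

2/1, 7/3, 37/16, 118/51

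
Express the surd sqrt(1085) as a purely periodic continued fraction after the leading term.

[32; (1, 15, 2, 15, 1, 64)]

Write x_i = (sqrt(1085) + m_i)/d_i with (m_0, d_0) = (0, 1). a_0 = floor(sqrt(1085)) = 32, since 32^2 = 1024 <= 1085 < 1089 = 33^2.
Iterate m_{i+1} = d_i*a_i - m_i, d_{i+1} = (1085 - m_{i+1}^2)/d_i, a_{i+1} = floor((a_0 + m_{i+1})/d_{i+1}):
  m_1 = 1*32 - 0 = 32, d_1 = (1085 - 32^2)/1 = 61/1 = 61, a_1 = floor((32 + 32)/61) = 1.
  m_2 = 61*1 - 32 = 29, d_2 = (1085 - 29^2)/61 = 244/61 = 4, a_2 = floor((32 + 29)/4) = 15.
  m_3 = 4*15 - 29 = 31, d_3 = (1085 - 31^2)/4 = 124/4 = 31, a_3 = floor((32 + 31)/31) = 2.
  m_4 = 31*2 - 31 = 31, d_4 = (1085 - 31^2)/31 = 124/31 = 4, a_4 = floor((32 + 31)/4) = 15.
  m_5 = 4*15 - 31 = 29, d_5 = (1085 - 29^2)/4 = 244/4 = 61, a_5 = floor((32 + 29)/61) = 1.
  m_6 = 61*1 - 29 = 32, d_6 = (1085 - 32^2)/61 = 61/61 = 1, a_6 = floor((32 + 32)/1) = 64.
  m_7 = 1*64 - 32 = 32, d_7 = (1085 - 32^2)/1 = 61/1 = 61: (m_7, d_7) = (m_1, d_1) = (32, 61), so from here the quotients repeat a_1, ..., a_6; the period length is 6.
Hence the expansion of sqrt(1085) is a_0 = 32 followed by the repeating block 1, 15, 2, 15, 1, 64 (period 6).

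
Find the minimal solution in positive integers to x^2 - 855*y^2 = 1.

(x, y) = (3041, 104)

First expand sqrt(855) as a continued fraction. With x_i = (sqrt(855) + m_i)/d_i and (m_0, d_0) = (0, 1): a_0 = floor(sqrt(855)) = 29, since 29^2 = 841 <= 855 < 900 = 30^2.
Iterate m_{i+1} = d_i*a_i - m_i, d_{i+1} = (855 - m_{i+1}^2)/d_i, a_{i+1} = floor((a_0 + m_{i+1})/d_{i+1}):
  m_1 = 1*29 - 0 = 29, d_1 = (855 - 29^2)/1 = 14/1 = 14, a_1 = floor((29 + 29)/14) = 4.
  m_2 = 14*4 - 29 = 27, d_2 = (855 - 27^2)/14 = 126/14 = 9, a_2 = floor((29 + 27)/9) = 6.
  m_3 = 9*6 - 27 = 27, d_3 = (855 - 27^2)/9 = 126/9 = 14, a_3 = floor((29 + 27)/14) = 4.
  m_4 = 14*4 - 27 = 29, d_4 = (855 - 29^2)/14 = 14/14 = 1, a_4 = floor((29 + 29)/1) = 58.
  m_5 = 1*58 - 29 = 29, d_5 = (855 - 29^2)/1 = 14/1 = 14: (m_5, d_5) = (m_1, d_1) = (29, 14), so from here the quotients repeat a_1, ..., a_4; the period length is 4.
So sqrt(855) = [29; (4, 6, 4, 58)] with period length k = 4.
k is even, so the fundamental solution of x^2 - 855y^2 = 1 is (p_{k-1}, q_{k-1}) = (p_3, q_3); compute convergents through index 3.
Convergents (p_i = a_i*p_{i-1} + p_{i-2}, q_i = a_i*q_{i-1} + q_{i-2} with p_{-2}=0, p_{-1}=1, q_{-2}=1, q_{-1}=0):
  i=0: a_0=29, p_0 = 29*1 + 0 = 29, q_0 = 29*0 + 1 = 1.
  i=1: a_1=4, p_1 = 4*29 + 1 = 117, q_1 = 4*1 + 0 = 4.
  i=2: a_2=6, p_2 = 6*117 + 29 = 731, q_2 = 6*4 + 1 = 25.
  i=3: a_3=4, p_3 = 4*731 + 117 = 3041, q_3 = 4*25 + 4 = 104.
Check: 3041^2 - 855*104^2 = 9247681 - 9247680 = 1, so (x, y) = (3041, 104) solves the equation, and by the theorem it is the least positive solution.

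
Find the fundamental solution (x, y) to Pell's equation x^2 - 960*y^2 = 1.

First expand sqrt(960) as a continued fraction. With x_i = (sqrt(960) + m_i)/d_i and (m_0, d_0) = (0, 1): a_0 = floor(sqrt(960)) = 30, since 30^2 = 900 <= 960 < 961 = 31^2.
Iterate m_{i+1} = d_i*a_i - m_i, d_{i+1} = (960 - m_{i+1}^2)/d_i, a_{i+1} = floor((a_0 + m_{i+1})/d_{i+1}):
  m_1 = 1*30 - 0 = 30, d_1 = (960 - 30^2)/1 = 60/1 = 60, a_1 = floor((30 + 30)/60) = 1.
  m_2 = 60*1 - 30 = 30, d_2 = (960 - 30^2)/60 = 60/60 = 1, a_2 = floor((30 + 30)/1) = 60.
  m_3 = 1*60 - 30 = 30, d_3 = (960 - 30^2)/1 = 60/1 = 60: (m_3, d_3) = (m_1, d_1) = (30, 60), so from here the quotients repeat a_1, a_2; the period length is 2.
So sqrt(960) = [30; (1, 60)] with period length k = 2.
k is even, so the fundamental solution of x^2 - 960y^2 = 1 is (p_{k-1}, q_{k-1}) = (p_1, q_1); compute convergents through index 1.
Convergents (p_i = a_i*p_{i-1} + p_{i-2}, q_i = a_i*q_{i-1} + q_{i-2} with p_{-2}=0, p_{-1}=1, q_{-2}=1, q_{-1}=0):
  i=0: a_0=30, p_0 = 30*1 + 0 = 30, q_0 = 30*0 + 1 = 1.
  i=1: a_1=1, p_1 = 1*30 + 1 = 31, q_1 = 1*1 + 0 = 1.
Check: 31^2 - 960*1^2 = 961 - 960 = 1, so (x, y) = (31, 1) solves the equation, and by the theorem it is the least positive solution.

(x, y) = (31, 1)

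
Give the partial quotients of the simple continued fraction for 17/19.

Run the Euclidean algorithm on 17 and 19; the successive quotients are the partial quotients a_0, a_1, ... (each step inverts the fractional part left over by the previous one):
  17 = 0*19 + 17, so a_0 = 0.
  19 = 1*17 + 2, so a_1 = 1.
  17 = 8*2 + 1, so a_2 = 8.
  2 = 2*1 + 0, so a_3 = 2.
The remainder reaches 0 after 4 divisions, so the expansion has 4 partial quotients, read off in order.

[0; 1, 8, 2]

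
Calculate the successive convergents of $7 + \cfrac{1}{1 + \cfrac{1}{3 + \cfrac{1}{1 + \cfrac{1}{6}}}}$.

7/1, 8/1, 31/4, 39/5, 265/34

Using the convergent recurrence p_i = a_i*p_{i-1} + p_{i-2}, q_i = a_i*q_{i-1} + q_{i-2} with p_{-2}=0, p_{-1}=1, q_{-2}=1, q_{-1}=0:
  i=0: a_0=7, p_0 = 7*1 + 0 = 7, q_0 = 7*0 + 1 = 1.
  i=1: a_1=1, p_1 = 1*7 + 1 = 8, q_1 = 1*1 + 0 = 1.
  i=2: a_2=3, p_2 = 3*8 + 7 = 31, q_2 = 3*1 + 1 = 4.
  i=3: a_3=1, p_3 = 1*31 + 8 = 39, q_3 = 1*4 + 1 = 5.
  i=4: a_4=6, p_4 = 6*39 + 31 = 265, q_4 = 6*5 + 4 = 34.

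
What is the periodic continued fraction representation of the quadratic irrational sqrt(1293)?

Write x_i = (sqrt(1293) + m_i)/d_i with (m_0, d_0) = (0, 1). a_0 = floor(sqrt(1293)) = 35, since 35^2 = 1225 <= 1293 < 1296 = 36^2.
Iterate m_{i+1} = d_i*a_i - m_i, d_{i+1} = (1293 - m_{i+1}^2)/d_i, a_{i+1} = floor((a_0 + m_{i+1})/d_{i+1}):
  m_1 = 1*35 - 0 = 35, d_1 = (1293 - 35^2)/1 = 68/1 = 68, a_1 = floor((35 + 35)/68) = 1.
  m_2 = 68*1 - 35 = 33, d_2 = (1293 - 33^2)/68 = 204/68 = 3, a_2 = floor((35 + 33)/3) = 22.
  m_3 = 3*22 - 33 = 33, d_3 = (1293 - 33^2)/3 = 204/3 = 68, a_3 = floor((35 + 33)/68) = 1.
  m_4 = 68*1 - 33 = 35, d_4 = (1293 - 35^2)/68 = 68/68 = 1, a_4 = floor((35 + 35)/1) = 70.
  m_5 = 1*70 - 35 = 35, d_5 = (1293 - 35^2)/1 = 68/1 = 68: (m_5, d_5) = (m_1, d_1) = (35, 68), so from here the quotients repeat a_1, ..., a_4; the period length is 4.
Hence the expansion of sqrt(1293) is a_0 = 35 followed by the repeating block 1, 22, 1, 70 (period 4).

[35; (1, 22, 1, 70)]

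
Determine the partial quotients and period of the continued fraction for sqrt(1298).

[36; (36, 72)]

Write x_i = (sqrt(1298) + m_i)/d_i with (m_0, d_0) = (0, 1). a_0 = floor(sqrt(1298)) = 36, since 36^2 = 1296 <= 1298 < 1369 = 37^2.
Iterate m_{i+1} = d_i*a_i - m_i, d_{i+1} = (1298 - m_{i+1}^2)/d_i, a_{i+1} = floor((a_0 + m_{i+1})/d_{i+1}):
  m_1 = 1*36 - 0 = 36, d_1 = (1298 - 36^2)/1 = 2/1 = 2, a_1 = floor((36 + 36)/2) = 36.
  m_2 = 2*36 - 36 = 36, d_2 = (1298 - 36^2)/2 = 2/2 = 1, a_2 = floor((36 + 36)/1) = 72.
  m_3 = 1*72 - 36 = 36, d_3 = (1298 - 36^2)/1 = 2/1 = 2: (m_3, d_3) = (m_1, d_1) = (36, 2), so from here the quotients repeat a_1, a_2; the period length is 2.
Hence the expansion of sqrt(1298) is a_0 = 36 followed by the repeating block 36, 72 (period 2).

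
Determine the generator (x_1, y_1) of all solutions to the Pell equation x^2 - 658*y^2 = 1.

First expand sqrt(658) as a continued fraction. With x_i = (sqrt(658) + m_i)/d_i and (m_0, d_0) = (0, 1): a_0 = floor(sqrt(658)) = 25, since 25^2 = 625 <= 658 < 676 = 26^2.
Iterate m_{i+1} = d_i*a_i - m_i, d_{i+1} = (658 - m_{i+1}^2)/d_i, a_{i+1} = floor((a_0 + m_{i+1})/d_{i+1}):
  m_1 = 1*25 - 0 = 25, d_1 = (658 - 25^2)/1 = 33/1 = 33, a_1 = floor((25 + 25)/33) = 1.
  m_2 = 33*1 - 25 = 8, d_2 = (658 - 8^2)/33 = 594/33 = 18, a_2 = floor((25 + 8)/18) = 1.
  m_3 = 18*1 - 8 = 10, d_3 = (658 - 10^2)/18 = 558/18 = 31, a_3 = floor((25 + 10)/31) = 1.
  m_4 = 31*1 - 10 = 21, d_4 = (658 - 21^2)/31 = 217/31 = 7, a_4 = floor((25 + 21)/7) = 6.
  m_5 = 7*6 - 21 = 21, d_5 = (658 - 21^2)/7 = 217/7 = 31, a_5 = floor((25 + 21)/31) = 1.
  m_6 = 31*1 - 21 = 10, d_6 = (658 - 10^2)/31 = 558/31 = 18, a_6 = floor((25 + 10)/18) = 1.
  m_7 = 18*1 - 10 = 8, d_7 = (658 - 8^2)/18 = 594/18 = 33, a_7 = floor((25 + 8)/33) = 1.
  m_8 = 33*1 - 8 = 25, d_8 = (658 - 25^2)/33 = 33/33 = 1, a_8 = floor((25 + 25)/1) = 50.
  m_9 = 1*50 - 25 = 25, d_9 = (658 - 25^2)/1 = 33/1 = 33: (m_9, d_9) = (m_1, d_1) = (25, 33), so from here the quotients repeat a_1, ..., a_8; the period length is 8.
So sqrt(658) = [25; (1, 1, 1, 6, 1, 1, 1, 50)] with period length k = 8.
k is even, so the fundamental solution of x^2 - 658y^2 = 1 is (p_{k-1}, q_{k-1}) = (p_7, q_7); compute convergents through index 7.
Convergents (p_i = a_i*p_{i-1} + p_{i-2}, q_i = a_i*q_{i-1} + q_{i-2} with p_{-2}=0, p_{-1}=1, q_{-2}=1, q_{-1}=0):
  i=0: a_0=25, p_0 = 25*1 + 0 = 25, q_0 = 25*0 + 1 = 1.
  i=1: a_1=1, p_1 = 1*25 + 1 = 26, q_1 = 1*1 + 0 = 1.
  i=2: a_2=1, p_2 = 1*26 + 25 = 51, q_2 = 1*1 + 1 = 2.
  i=3: a_3=1, p_3 = 1*51 + 26 = 77, q_3 = 1*2 + 1 = 3.
  i=4: a_4=6, p_4 = 6*77 + 51 = 513, q_4 = 6*3 + 2 = 20.
  i=5: a_5=1, p_5 = 1*513 + 77 = 590, q_5 = 1*20 + 3 = 23.
  i=6: a_6=1, p_6 = 1*590 + 513 = 1103, q_6 = 1*23 + 20 = 43.
  i=7: a_7=1, p_7 = 1*1103 + 590 = 1693, q_7 = 1*43 + 23 = 66.
Check: 1693^2 - 658*66^2 = 2866249 - 2866248 = 1, so (x, y) = (1693, 66) solves the equation, and by the theorem it is the least positive solution.

(x, y) = (1693, 66)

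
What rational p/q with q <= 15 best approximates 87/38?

16/7

Expand x = 87/38 as a continued fraction with the Euclidean algorithm:
  87 = 2*38 + 11, so a_0 = 2.
  38 = 3*11 + 5, so a_1 = 3.
  11 = 2*5 + 1, so a_2 = 2.
  5 = 5*1 + 0, so a_3 = 5.
so x = [2; 3, 2, 5].
Convergents (p_i = a_i*p_{i-1} + p_{i-2}, q_i = a_i*q_{i-1} + q_{i-2} with p_{-2}=0, p_{-1}=1, q_{-2}=1, q_{-1}=0), until the denominator exceeds 15:
  i=0: a_0=2, p_0 = 2*1 + 0 = 2, q_0 = 2*0 + 1 = 1.
  i=1: a_1=3, p_1 = 3*2 + 1 = 7, q_1 = 3*1 + 0 = 3.
  i=2: a_2=2, p_2 = 2*7 + 2 = 16, q_2 = 2*3 + 1 = 7.
  i=3: a_3=5, p_3 = 5*16 + 7 = 87, q_3 = 5*7 + 3 = 38.
q_3 = 38 > 15, so the last convergent with denominator <= 15 is p_2/q_2 = 16/7.
The closest fraction with denominator <= 15 is either p_2/q_2 or the intermediate fraction (k*p_2 + p_1)/(k*q_2 + q_1) with the largest k >= 1 whose denominator stays <= 15; these approach x as k grows, and every other convergent or intermediate fraction in range is farther away.
Largest k: floor((15 - q_1)/q_2) = floor((15 - 3)/7) = 1.
That gives (1*16 + 7)/(1*7 + 3) = 23/10.
Compare the errors: |x - 16/7| = |87*7 - 16*38|/(38*7) = 1/266, and |x - 23/10| = |87*10 - 23*38|/(38*10) = 4/380.
Cross-multiplying, 1*380 = 380 < 1064 = 4*266, so 1/266 is smaller: the convergent 16/7 is closer to x than 23/10.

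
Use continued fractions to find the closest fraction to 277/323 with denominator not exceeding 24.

6/7

Expand x = 277/323 as a continued fraction with the Euclidean algorithm:
  277 = 0*323 + 277, so a_0 = 0.
  323 = 1*277 + 46, so a_1 = 1.
  277 = 6*46 + 1, so a_2 = 6.
  46 = 46*1 + 0, so a_3 = 46.
so x = [0; 1, 6, 46].
Convergents (p_i = a_i*p_{i-1} + p_{i-2}, q_i = a_i*q_{i-1} + q_{i-2} with p_{-2}=0, p_{-1}=1, q_{-2}=1, q_{-1}=0), until the denominator exceeds 24:
  i=0: a_0=0, p_0 = 0*1 + 0 = 0, q_0 = 0*0 + 1 = 1.
  i=1: a_1=1, p_1 = 1*0 + 1 = 1, q_1 = 1*1 + 0 = 1.
  i=2: a_2=6, p_2 = 6*1 + 0 = 6, q_2 = 6*1 + 1 = 7.
  i=3: a_3=46, p_3 = 46*6 + 1 = 277, q_3 = 46*7 + 1 = 323.
q_3 = 323 > 24, so the last convergent with denominator <= 24 is p_2/q_2 = 6/7.
The closest fraction with denominator <= 24 is either p_2/q_2 or the intermediate fraction (k*p_2 + p_1)/(k*q_2 + q_1) with the largest k >= 1 whose denominator stays <= 24; these approach x as k grows, and every other convergent or intermediate fraction in range is farther away.
Largest k: floor((24 - q_1)/q_2) = floor((24 - 1)/7) = 3.
That gives (3*6 + 1)/(3*7 + 1) = 19/22.
Compare the errors: |x - 6/7| = |277*7 - 6*323|/(323*7) = 1/2261, and |x - 19/22| = |277*22 - 19*323|/(323*22) = 43/7106.
Cross-multiplying, 1*7106 = 7106 < 97223 = 43*2261, so 1/2261 is smaller: the convergent 6/7 is closer to x than 19/22.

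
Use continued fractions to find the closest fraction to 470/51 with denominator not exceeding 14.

129/14

Expand x = 470/51 as a continued fraction with the Euclidean algorithm:
  470 = 9*51 + 11, so a_0 = 9.
  51 = 4*11 + 7, so a_1 = 4.
  11 = 1*7 + 4, so a_2 = 1.
  7 = 1*4 + 3, so a_3 = 1.
  4 = 1*3 + 1, so a_4 = 1.
  3 = 3*1 + 0, so a_5 = 3.
so x = [9; 4, 1, 1, 1, 3].
Convergents (p_i = a_i*p_{i-1} + p_{i-2}, q_i = a_i*q_{i-1} + q_{i-2} with p_{-2}=0, p_{-1}=1, q_{-2}=1, q_{-1}=0), until the denominator exceeds 14:
  i=0: a_0=9, p_0 = 9*1 + 0 = 9, q_0 = 9*0 + 1 = 1.
  i=1: a_1=4, p_1 = 4*9 + 1 = 37, q_1 = 4*1 + 0 = 4.
  i=2: a_2=1, p_2 = 1*37 + 9 = 46, q_2 = 1*4 + 1 = 5.
  i=3: a_3=1, p_3 = 1*46 + 37 = 83, q_3 = 1*5 + 4 = 9.
  i=4: a_4=1, p_4 = 1*83 + 46 = 129, q_4 = 1*9 + 5 = 14.
  i=5: a_5=3, p_5 = 3*129 + 83 = 470, q_5 = 3*14 + 9 = 51.
q_5 = 51 > 14, so the last convergent with denominator <= 14 is p_4/q_4 = 129/14.
The closest fraction with denominator <= 14 is either p_4/q_4 or the intermediate fraction (k*p_4 + p_3)/(k*q_4 + q_3) with the largest k >= 1 whose denominator stays <= 14; these approach x as k grows, and every other convergent or intermediate fraction in range is farther away.
Largest k: floor((14 - q_3)/q_4) = floor((14 - 9)/14) = 0.
Since k = 0, no intermediate fraction beyond p_4/q_4 has denominator <= 14, so the convergent 129/14 is the closest (its error is |470*14 - 129*51|/(51*14) = 1/714).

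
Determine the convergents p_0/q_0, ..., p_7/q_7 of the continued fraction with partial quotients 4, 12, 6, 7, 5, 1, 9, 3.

Using the convergent recurrence p_i = a_i*p_{i-1} + p_{i-2}, q_i = a_i*q_{i-1} + q_{i-2} with p_{-2}=0, p_{-1}=1, q_{-2}=1, q_{-1}=0:
  i=0: a_0=4, p_0 = 4*1 + 0 = 4, q_0 = 4*0 + 1 = 1.
  i=1: a_1=12, p_1 = 12*4 + 1 = 49, q_1 = 12*1 + 0 = 12.
  i=2: a_2=6, p_2 = 6*49 + 4 = 298, q_2 = 6*12 + 1 = 73.
  i=3: a_3=7, p_3 = 7*298 + 49 = 2135, q_3 = 7*73 + 12 = 523.
  i=4: a_4=5, p_4 = 5*2135 + 298 = 10973, q_4 = 5*523 + 73 = 2688.
  i=5: a_5=1, p_5 = 1*10973 + 2135 = 13108, q_5 = 1*2688 + 523 = 3211.
  i=6: a_6=9, p_6 = 9*13108 + 10973 = 128945, q_6 = 9*3211 + 2688 = 31587.
  i=7: a_7=3, p_7 = 3*128945 + 13108 = 399943, q_7 = 3*31587 + 3211 = 97972.

4/1, 49/12, 298/73, 2135/523, 10973/2688, 13108/3211, 128945/31587, 399943/97972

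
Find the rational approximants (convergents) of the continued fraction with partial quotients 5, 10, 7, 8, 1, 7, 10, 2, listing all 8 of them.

Using the convergent recurrence p_i = a_i*p_{i-1} + p_{i-2}, q_i = a_i*q_{i-1} + q_{i-2} with p_{-2}=0, p_{-1}=1, q_{-2}=1, q_{-1}=0:
  i=0: a_0=5, p_0 = 5*1 + 0 = 5, q_0 = 5*0 + 1 = 1.
  i=1: a_1=10, p_1 = 10*5 + 1 = 51, q_1 = 10*1 + 0 = 10.
  i=2: a_2=7, p_2 = 7*51 + 5 = 362, q_2 = 7*10 + 1 = 71.
  i=3: a_3=8, p_3 = 8*362 + 51 = 2947, q_3 = 8*71 + 10 = 578.
  i=4: a_4=1, p_4 = 1*2947 + 362 = 3309, q_4 = 1*578 + 71 = 649.
  i=5: a_5=7, p_5 = 7*3309 + 2947 = 26110, q_5 = 7*649 + 578 = 5121.
  i=6: a_6=10, p_6 = 10*26110 + 3309 = 264409, q_6 = 10*5121 + 649 = 51859.
  i=7: a_7=2, p_7 = 2*264409 + 26110 = 554928, q_7 = 2*51859 + 5121 = 108839.

5/1, 51/10, 362/71, 2947/578, 3309/649, 26110/5121, 264409/51859, 554928/108839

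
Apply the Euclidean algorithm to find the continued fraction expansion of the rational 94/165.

[0; 1, 1, 3, 11, 2]

Run the Euclidean algorithm on 94 and 165; the successive quotients are the partial quotients a_0, a_1, ... (each step inverts the fractional part left over by the previous one):
  94 = 0*165 + 94, so a_0 = 0.
  165 = 1*94 + 71, so a_1 = 1.
  94 = 1*71 + 23, so a_2 = 1.
  71 = 3*23 + 2, so a_3 = 3.
  23 = 11*2 + 1, so a_4 = 11.
  2 = 2*1 + 0, so a_5 = 2.
The remainder reaches 0 after 6 divisions, so the expansion has 6 partial quotients, read off in order.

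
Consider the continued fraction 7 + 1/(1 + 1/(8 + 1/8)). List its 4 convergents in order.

7/1, 8/1, 71/9, 576/73

Using the convergent recurrence p_i = a_i*p_{i-1} + p_{i-2}, q_i = a_i*q_{i-1} + q_{i-2} with p_{-2}=0, p_{-1}=1, q_{-2}=1, q_{-1}=0:
  i=0: a_0=7, p_0 = 7*1 + 0 = 7, q_0 = 7*0 + 1 = 1.
  i=1: a_1=1, p_1 = 1*7 + 1 = 8, q_1 = 1*1 + 0 = 1.
  i=2: a_2=8, p_2 = 8*8 + 7 = 71, q_2 = 8*1 + 1 = 9.
  i=3: a_3=8, p_3 = 8*71 + 8 = 576, q_3 = 8*9 + 1 = 73.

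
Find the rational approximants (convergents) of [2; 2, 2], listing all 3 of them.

Using the convergent recurrence p_i = a_i*p_{i-1} + p_{i-2}, q_i = a_i*q_{i-1} + q_{i-2} with p_{-2}=0, p_{-1}=1, q_{-2}=1, q_{-1}=0:
  i=0: a_0=2, p_0 = 2*1 + 0 = 2, q_0 = 2*0 + 1 = 1.
  i=1: a_1=2, p_1 = 2*2 + 1 = 5, q_1 = 2*1 + 0 = 2.
  i=2: a_2=2, p_2 = 2*5 + 2 = 12, q_2 = 2*2 + 1 = 5.

2/1, 5/2, 12/5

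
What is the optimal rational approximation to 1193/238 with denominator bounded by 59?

Expand x = 1193/238 as a continued fraction with the Euclidean algorithm:
  1193 = 5*238 + 3, so a_0 = 5.
  238 = 79*3 + 1, so a_1 = 79.
  3 = 3*1 + 0, so a_2 = 3.
so x = [5; 79, 3].
Convergents (p_i = a_i*p_{i-1} + p_{i-2}, q_i = a_i*q_{i-1} + q_{i-2} with p_{-2}=0, p_{-1}=1, q_{-2}=1, q_{-1}=0), until the denominator exceeds 59:
  i=0: a_0=5, p_0 = 5*1 + 0 = 5, q_0 = 5*0 + 1 = 1.
  i=1: a_1=79, p_1 = 79*5 + 1 = 396, q_1 = 79*1 + 0 = 79.
q_1 = 79 > 59, so the last convergent with denominator <= 59 is p_0/q_0 = 5/1.
The closest fraction with denominator <= 59 is either p_0/q_0 or the intermediate fraction (k*p_0 + p_{-1})/(k*q_0 + q_{-1}) with the largest k >= 1 whose denominator stays <= 59; these approach x as k grows, and every other convergent or intermediate fraction in range is farther away.
Largest k: floor((59 - q_{-1})/q_0) = floor((59 - 0)/1) = 59 (using the seeds p_{-1} = 1, q_{-1} = 0).
That gives (59*5 + 1)/(59*1 + 0) = 296/59.
Compare the errors: |x - 5/1| = |1193*1 - 5*238|/(238*1) = 3/238, and |x - 296/59| = |1193*59 - 296*238|/(238*59) = 61/14042.
Cross-multiplying, 61*238 = 14518 < 42126 = 3*14042, so 61/14042 is smaller: the intermediate fraction 296/59 is closer to x than 5/1.

296/59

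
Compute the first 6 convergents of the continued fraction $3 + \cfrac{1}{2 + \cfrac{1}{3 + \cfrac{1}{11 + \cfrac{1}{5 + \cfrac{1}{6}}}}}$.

3/1, 7/2, 24/7, 271/79, 1379/402, 8545/2491

Using the convergent recurrence p_i = a_i*p_{i-1} + p_{i-2}, q_i = a_i*q_{i-1} + q_{i-2} with p_{-2}=0, p_{-1}=1, q_{-2}=1, q_{-1}=0:
  i=0: a_0=3, p_0 = 3*1 + 0 = 3, q_0 = 3*0 + 1 = 1.
  i=1: a_1=2, p_1 = 2*3 + 1 = 7, q_1 = 2*1 + 0 = 2.
  i=2: a_2=3, p_2 = 3*7 + 3 = 24, q_2 = 3*2 + 1 = 7.
  i=3: a_3=11, p_3 = 11*24 + 7 = 271, q_3 = 11*7 + 2 = 79.
  i=4: a_4=5, p_4 = 5*271 + 24 = 1379, q_4 = 5*79 + 7 = 402.
  i=5: a_5=6, p_5 = 6*1379 + 271 = 8545, q_5 = 6*402 + 79 = 2491.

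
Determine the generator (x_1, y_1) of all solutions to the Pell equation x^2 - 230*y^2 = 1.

(x, y) = (91, 6)

First expand sqrt(230) as a continued fraction. With x_i = (sqrt(230) + m_i)/d_i and (m_0, d_0) = (0, 1): a_0 = floor(sqrt(230)) = 15, since 15^2 = 225 <= 230 < 256 = 16^2.
Iterate m_{i+1} = d_i*a_i - m_i, d_{i+1} = (230 - m_{i+1}^2)/d_i, a_{i+1} = floor((a_0 + m_{i+1})/d_{i+1}):
  m_1 = 1*15 - 0 = 15, d_1 = (230 - 15^2)/1 = 5/1 = 5, a_1 = floor((15 + 15)/5) = 6.
  m_2 = 5*6 - 15 = 15, d_2 = (230 - 15^2)/5 = 5/5 = 1, a_2 = floor((15 + 15)/1) = 30.
  m_3 = 1*30 - 15 = 15, d_3 = (230 - 15^2)/1 = 5/1 = 5: (m_3, d_3) = (m_1, d_1) = (15, 5), so from here the quotients repeat a_1, a_2; the period length is 2.
So sqrt(230) = [15; (6, 30)] with period length k = 2.
k is even, so the fundamental solution of x^2 - 230y^2 = 1 is (p_{k-1}, q_{k-1}) = (p_1, q_1); compute convergents through index 1.
Convergents (p_i = a_i*p_{i-1} + p_{i-2}, q_i = a_i*q_{i-1} + q_{i-2} with p_{-2}=0, p_{-1}=1, q_{-2}=1, q_{-1}=0):
  i=0: a_0=15, p_0 = 15*1 + 0 = 15, q_0 = 15*0 + 1 = 1.
  i=1: a_1=6, p_1 = 6*15 + 1 = 91, q_1 = 6*1 + 0 = 6.
Check: 91^2 - 230*6^2 = 8281 - 8280 = 1, so (x, y) = (91, 6) solves the equation, and by the theorem it is the least positive solution.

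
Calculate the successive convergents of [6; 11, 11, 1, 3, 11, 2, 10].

6/1, 67/11, 743/122, 810/133, 3173/521, 35713/5864, 74599/12249, 781703/128354

Using the convergent recurrence p_i = a_i*p_{i-1} + p_{i-2}, q_i = a_i*q_{i-1} + q_{i-2} with p_{-2}=0, p_{-1}=1, q_{-2}=1, q_{-1}=0:
  i=0: a_0=6, p_0 = 6*1 + 0 = 6, q_0 = 6*0 + 1 = 1.
  i=1: a_1=11, p_1 = 11*6 + 1 = 67, q_1 = 11*1 + 0 = 11.
  i=2: a_2=11, p_2 = 11*67 + 6 = 743, q_2 = 11*11 + 1 = 122.
  i=3: a_3=1, p_3 = 1*743 + 67 = 810, q_3 = 1*122 + 11 = 133.
  i=4: a_4=3, p_4 = 3*810 + 743 = 3173, q_4 = 3*133 + 122 = 521.
  i=5: a_5=11, p_5 = 11*3173 + 810 = 35713, q_5 = 11*521 + 133 = 5864.
  i=6: a_6=2, p_6 = 2*35713 + 3173 = 74599, q_6 = 2*5864 + 521 = 12249.
  i=7: a_7=10, p_7 = 10*74599 + 35713 = 781703, q_7 = 10*12249 + 5864 = 128354.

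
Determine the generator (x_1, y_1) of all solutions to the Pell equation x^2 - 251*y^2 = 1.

(x, y) = (3674890, 231957)

First expand sqrt(251) as a continued fraction. With x_i = (sqrt(251) + m_i)/d_i and (m_0, d_0) = (0, 1): a_0 = floor(sqrt(251)) = 15, since 15^2 = 225 <= 251 < 256 = 16^2.
Iterate m_{i+1} = d_i*a_i - m_i, d_{i+1} = (251 - m_{i+1}^2)/d_i, a_{i+1} = floor((a_0 + m_{i+1})/d_{i+1}):
  m_1 = 1*15 - 0 = 15, d_1 = (251 - 15^2)/1 = 26/1 = 26, a_1 = floor((15 + 15)/26) = 1.
  m_2 = 26*1 - 15 = 11, d_2 = (251 - 11^2)/26 = 130/26 = 5, a_2 = floor((15 + 11)/5) = 5.
  m_3 = 5*5 - 11 = 14, d_3 = (251 - 14^2)/5 = 55/5 = 11, a_3 = floor((15 + 14)/11) = 2.
  m_4 = 11*2 - 14 = 8, d_4 = (251 - 8^2)/11 = 187/11 = 17, a_4 = floor((15 + 8)/17) = 1.
  m_5 = 17*1 - 8 = 9, d_5 = (251 - 9^2)/17 = 170/17 = 10, a_5 = floor((15 + 9)/10) = 2.
  m_6 = 10*2 - 9 = 11, d_6 = (251 - 11^2)/10 = 130/10 = 13, a_6 = floor((15 + 11)/13) = 2.
  m_7 = 13*2 - 11 = 15, d_7 = (251 - 15^2)/13 = 26/13 = 2, a_7 = floor((15 + 15)/2) = 15.
  m_8 = 2*15 - 15 = 15, d_8 = (251 - 15^2)/2 = 26/2 = 13, a_8 = floor((15 + 15)/13) = 2.
  m_9 = 13*2 - 15 = 11, d_9 = (251 - 11^2)/13 = 130/13 = 10, a_9 = floor((15 + 11)/10) = 2.
  m_10 = 10*2 - 11 = 9, d_10 = (251 - 9^2)/10 = 170/10 = 17, a_10 = floor((15 + 9)/17) = 1.
  m_11 = 17*1 - 9 = 8, d_11 = (251 - 8^2)/17 = 187/17 = 11, a_11 = floor((15 + 8)/11) = 2.
  m_12 = 11*2 - 8 = 14, d_12 = (251 - 14^2)/11 = 55/11 = 5, a_12 = floor((15 + 14)/5) = 5.
  m_13 = 5*5 - 14 = 11, d_13 = (251 - 11^2)/5 = 130/5 = 26, a_13 = floor((15 + 11)/26) = 1.
  m_14 = 26*1 - 11 = 15, d_14 = (251 - 15^2)/26 = 26/26 = 1, a_14 = floor((15 + 15)/1) = 30.
  m_15 = 1*30 - 15 = 15, d_15 = (251 - 15^2)/1 = 26/1 = 26: (m_15, d_15) = (m_1, d_1) = (15, 26), so from here the quotients repeat a_1, ..., a_14; the period length is 14.
So sqrt(251) = [15; (1, 5, 2, 1, 2, 2, 15, 2, 2, 1, 2, 5, 1, 30)] with period length k = 14.
k is even, so the fundamental solution of x^2 - 251y^2 = 1 is (p_{k-1}, q_{k-1}) = (p_13, q_13); compute convergents through index 13.
Convergents (p_i = a_i*p_{i-1} + p_{i-2}, q_i = a_i*q_{i-1} + q_{i-2} with p_{-2}=0, p_{-1}=1, q_{-2}=1, q_{-1}=0):
  i=0: a_0=15, p_0 = 15*1 + 0 = 15, q_0 = 15*0 + 1 = 1.
  i=1: a_1=1, p_1 = 1*15 + 1 = 16, q_1 = 1*1 + 0 = 1.
  i=2: a_2=5, p_2 = 5*16 + 15 = 95, q_2 = 5*1 + 1 = 6.
  i=3: a_3=2, p_3 = 2*95 + 16 = 206, q_3 = 2*6 + 1 = 13.
  i=4: a_4=1, p_4 = 1*206 + 95 = 301, q_4 = 1*13 + 6 = 19.
  i=5: a_5=2, p_5 = 2*301 + 206 = 808, q_5 = 2*19 + 13 = 51.
  i=6: a_6=2, p_6 = 2*808 + 301 = 1917, q_6 = 2*51 + 19 = 121.
  i=7: a_7=15, p_7 = 15*1917 + 808 = 29563, q_7 = 15*121 + 51 = 1866.
  i=8: a_8=2, p_8 = 2*29563 + 1917 = 61043, q_8 = 2*1866 + 121 = 3853.
  i=9: a_9=2, p_9 = 2*61043 + 29563 = 151649, q_9 = 2*3853 + 1866 = 9572.
  i=10: a_10=1, p_10 = 1*151649 + 61043 = 212692, q_10 = 1*9572 + 3853 = 13425.
  i=11: a_11=2, p_11 = 2*212692 + 151649 = 577033, q_11 = 2*13425 + 9572 = 36422.
  i=12: a_12=5, p_12 = 5*577033 + 212692 = 3097857, q_12 = 5*36422 + 13425 = 195535.
  i=13: a_13=1, p_13 = 1*3097857 + 577033 = 3674890, q_13 = 1*195535 + 36422 = 231957.
Check: 3674890^2 - 251*231957^2 = 13504816512100 - 13504816512099 = 1, so (x, y) = (3674890, 231957) solves the equation, and by the theorem it is the least positive solution.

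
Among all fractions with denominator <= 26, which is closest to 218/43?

71/14

Expand x = 218/43 as a continued fraction with the Euclidean algorithm:
  218 = 5*43 + 3, so a_0 = 5.
  43 = 14*3 + 1, so a_1 = 14.
  3 = 3*1 + 0, so a_2 = 3.
so x = [5; 14, 3].
Convergents (p_i = a_i*p_{i-1} + p_{i-2}, q_i = a_i*q_{i-1} + q_{i-2} with p_{-2}=0, p_{-1}=1, q_{-2}=1, q_{-1}=0), until the denominator exceeds 26:
  i=0: a_0=5, p_0 = 5*1 + 0 = 5, q_0 = 5*0 + 1 = 1.
  i=1: a_1=14, p_1 = 14*5 + 1 = 71, q_1 = 14*1 + 0 = 14.
  i=2: a_2=3, p_2 = 3*71 + 5 = 218, q_2 = 3*14 + 1 = 43.
q_2 = 43 > 26, so the last convergent with denominator <= 26 is p_1/q_1 = 71/14.
The closest fraction with denominator <= 26 is either p_1/q_1 or the intermediate fraction (k*p_1 + p_0)/(k*q_1 + q_0) with the largest k >= 1 whose denominator stays <= 26; these approach x as k grows, and every other convergent or intermediate fraction in range is farther away.
Largest k: floor((26 - q_0)/q_1) = floor((26 - 1)/14) = 1.
That gives (1*71 + 5)/(1*14 + 1) = 76/15.
Compare the errors: |x - 71/14| = |218*14 - 71*43|/(43*14) = 1/602, and |x - 76/15| = |218*15 - 76*43|/(43*15) = 2/645.
Cross-multiplying, 1*645 = 645 < 1204 = 2*602, so 1/602 is smaller: the convergent 71/14 is closer to x than 76/15.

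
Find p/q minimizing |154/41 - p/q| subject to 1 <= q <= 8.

15/4

Expand x = 154/41 as a continued fraction with the Euclidean algorithm:
  154 = 3*41 + 31, so a_0 = 3.
  41 = 1*31 + 10, so a_1 = 1.
  31 = 3*10 + 1, so a_2 = 3.
  10 = 10*1 + 0, so a_3 = 10.
so x = [3; 1, 3, 10].
Convergents (p_i = a_i*p_{i-1} + p_{i-2}, q_i = a_i*q_{i-1} + q_{i-2} with p_{-2}=0, p_{-1}=1, q_{-2}=1, q_{-1}=0), until the denominator exceeds 8:
  i=0: a_0=3, p_0 = 3*1 + 0 = 3, q_0 = 3*0 + 1 = 1.
  i=1: a_1=1, p_1 = 1*3 + 1 = 4, q_1 = 1*1 + 0 = 1.
  i=2: a_2=3, p_2 = 3*4 + 3 = 15, q_2 = 3*1 + 1 = 4.
  i=3: a_3=10, p_3 = 10*15 + 4 = 154, q_3 = 10*4 + 1 = 41.
q_3 = 41 > 8, so the last convergent with denominator <= 8 is p_2/q_2 = 15/4.
The closest fraction with denominator <= 8 is either p_2/q_2 or the intermediate fraction (k*p_2 + p_1)/(k*q_2 + q_1) with the largest k >= 1 whose denominator stays <= 8; these approach x as k grows, and every other convergent or intermediate fraction in range is farther away.
Largest k: floor((8 - q_1)/q_2) = floor((8 - 1)/4) = 1.
That gives (1*15 + 4)/(1*4 + 1) = 19/5.
Compare the errors: |x - 15/4| = |154*4 - 15*41|/(41*4) = 1/164, and |x - 19/5| = |154*5 - 19*41|/(41*5) = 9/205.
Cross-multiplying, 1*205 = 205 < 1476 = 9*164, so 1/164 is smaller: the convergent 15/4 is closer to x than 19/5.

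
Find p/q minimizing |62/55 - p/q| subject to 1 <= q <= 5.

6/5

Expand x = 62/55 as a continued fraction with the Euclidean algorithm:
  62 = 1*55 + 7, so a_0 = 1.
  55 = 7*7 + 6, so a_1 = 7.
  7 = 1*6 + 1, so a_2 = 1.
  6 = 6*1 + 0, so a_3 = 6.
so x = [1; 7, 1, 6].
Convergents (p_i = a_i*p_{i-1} + p_{i-2}, q_i = a_i*q_{i-1} + q_{i-2} with p_{-2}=0, p_{-1}=1, q_{-2}=1, q_{-1}=0), until the denominator exceeds 5:
  i=0: a_0=1, p_0 = 1*1 + 0 = 1, q_0 = 1*0 + 1 = 1.
  i=1: a_1=7, p_1 = 7*1 + 1 = 8, q_1 = 7*1 + 0 = 7.
q_1 = 7 > 5, so the last convergent with denominator <= 5 is p_0/q_0 = 1/1.
The closest fraction with denominator <= 5 is either p_0/q_0 or the intermediate fraction (k*p_0 + p_{-1})/(k*q_0 + q_{-1}) with the largest k >= 1 whose denominator stays <= 5; these approach x as k grows, and every other convergent or intermediate fraction in range is farther away.
Largest k: floor((5 - q_{-1})/q_0) = floor((5 - 0)/1) = 5 (using the seeds p_{-1} = 1, q_{-1} = 0).
That gives (5*1 + 1)/(5*1 + 0) = 6/5.
Compare the errors: |x - 1/1| = |62*1 - 1*55|/(55*1) = 7/55, and |x - 6/5| = |62*5 - 6*55|/(55*5) = 20/275.
Cross-multiplying, 20*55 = 1100 < 1925 = 7*275, so 20/275 is smaller: the intermediate fraction 6/5 is closer to x than 1/1.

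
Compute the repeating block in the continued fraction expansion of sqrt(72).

Write x_i = (sqrt(72) + m_i)/d_i with (m_0, d_0) = (0, 1). a_0 = floor(sqrt(72)) = 8, since 8^2 = 64 <= 72 < 81 = 9^2.
Iterate m_{i+1} = d_i*a_i - m_i, d_{i+1} = (72 - m_{i+1}^2)/d_i, a_{i+1} = floor((a_0 + m_{i+1})/d_{i+1}):
  m_1 = 1*8 - 0 = 8, d_1 = (72 - 8^2)/1 = 8/1 = 8, a_1 = floor((8 + 8)/8) = 2.
  m_2 = 8*2 - 8 = 8, d_2 = (72 - 8^2)/8 = 8/8 = 1, a_2 = floor((8 + 8)/1) = 16.
  m_3 = 1*16 - 8 = 8, d_3 = (72 - 8^2)/1 = 8/1 = 8: (m_3, d_3) = (m_1, d_1) = (8, 8), so from here the quotients repeat a_1, a_2; the period length is 2.
Hence the expansion of sqrt(72) is a_0 = 8 followed by the repeating block 2, 16 (period 2).

[8; (2, 16)]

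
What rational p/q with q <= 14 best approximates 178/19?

Expand x = 178/19 as a continued fraction with the Euclidean algorithm:
  178 = 9*19 + 7, so a_0 = 9.
  19 = 2*7 + 5, so a_1 = 2.
  7 = 1*5 + 2, so a_2 = 1.
  5 = 2*2 + 1, so a_3 = 2.
  2 = 2*1 + 0, so a_4 = 2.
so x = [9; 2, 1, 2, 2].
Convergents (p_i = a_i*p_{i-1} + p_{i-2}, q_i = a_i*q_{i-1} + q_{i-2} with p_{-2}=0, p_{-1}=1, q_{-2}=1, q_{-1}=0), until the denominator exceeds 14:
  i=0: a_0=9, p_0 = 9*1 + 0 = 9, q_0 = 9*0 + 1 = 1.
  i=1: a_1=2, p_1 = 2*9 + 1 = 19, q_1 = 2*1 + 0 = 2.
  i=2: a_2=1, p_2 = 1*19 + 9 = 28, q_2 = 1*2 + 1 = 3.
  i=3: a_3=2, p_3 = 2*28 + 19 = 75, q_3 = 2*3 + 2 = 8.
  i=4: a_4=2, p_4 = 2*75 + 28 = 178, q_4 = 2*8 + 3 = 19.
q_4 = 19 > 14, so the last convergent with denominator <= 14 is p_3/q_3 = 75/8.
The closest fraction with denominator <= 14 is either p_3/q_3 or the intermediate fraction (k*p_3 + p_2)/(k*q_3 + q_2) with the largest k >= 1 whose denominator stays <= 14; these approach x as k grows, and every other convergent or intermediate fraction in range is farther away.
Largest k: floor((14 - q_2)/q_3) = floor((14 - 3)/8) = 1.
That gives (1*75 + 28)/(1*8 + 3) = 103/11.
Compare the errors: |x - 75/8| = |178*8 - 75*19|/(19*8) = 1/152, and |x - 103/11| = |178*11 - 103*19|/(19*11) = 1/209.
Cross-multiplying, 1*152 = 152 < 209 = 1*209, so 1/209 is smaller: the intermediate fraction 103/11 is closer to x than 75/8.

103/11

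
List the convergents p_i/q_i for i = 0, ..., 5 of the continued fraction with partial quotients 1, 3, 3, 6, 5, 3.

1/1, 4/3, 13/10, 82/63, 423/325, 1351/1038

Using the convergent recurrence p_i = a_i*p_{i-1} + p_{i-2}, q_i = a_i*q_{i-1} + q_{i-2} with p_{-2}=0, p_{-1}=1, q_{-2}=1, q_{-1}=0:
  i=0: a_0=1, p_0 = 1*1 + 0 = 1, q_0 = 1*0 + 1 = 1.
  i=1: a_1=3, p_1 = 3*1 + 1 = 4, q_1 = 3*1 + 0 = 3.
  i=2: a_2=3, p_2 = 3*4 + 1 = 13, q_2 = 3*3 + 1 = 10.
  i=3: a_3=6, p_3 = 6*13 + 4 = 82, q_3 = 6*10 + 3 = 63.
  i=4: a_4=5, p_4 = 5*82 + 13 = 423, q_4 = 5*63 + 10 = 325.
  i=5: a_5=3, p_5 = 3*423 + 82 = 1351, q_5 = 3*325 + 63 = 1038.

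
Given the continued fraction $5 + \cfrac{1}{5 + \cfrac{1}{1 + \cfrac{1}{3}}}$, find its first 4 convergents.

5/1, 26/5, 31/6, 119/23

Using the convergent recurrence p_i = a_i*p_{i-1} + p_{i-2}, q_i = a_i*q_{i-1} + q_{i-2} with p_{-2}=0, p_{-1}=1, q_{-2}=1, q_{-1}=0:
  i=0: a_0=5, p_0 = 5*1 + 0 = 5, q_0 = 5*0 + 1 = 1.
  i=1: a_1=5, p_1 = 5*5 + 1 = 26, q_1 = 5*1 + 0 = 5.
  i=2: a_2=1, p_2 = 1*26 + 5 = 31, q_2 = 1*5 + 1 = 6.
  i=3: a_3=3, p_3 = 3*31 + 26 = 119, q_3 = 3*6 + 5 = 23.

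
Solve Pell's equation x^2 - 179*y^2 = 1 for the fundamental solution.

First expand sqrt(179) as a continued fraction. With x_i = (sqrt(179) + m_i)/d_i and (m_0, d_0) = (0, 1): a_0 = floor(sqrt(179)) = 13, since 13^2 = 169 <= 179 < 196 = 14^2.
Iterate m_{i+1} = d_i*a_i - m_i, d_{i+1} = (179 - m_{i+1}^2)/d_i, a_{i+1} = floor((a_0 + m_{i+1})/d_{i+1}):
  m_1 = 1*13 - 0 = 13, d_1 = (179 - 13^2)/1 = 10/1 = 10, a_1 = floor((13 + 13)/10) = 2.
  m_2 = 10*2 - 13 = 7, d_2 = (179 - 7^2)/10 = 130/10 = 13, a_2 = floor((13 + 7)/13) = 1.
  m_3 = 13*1 - 7 = 6, d_3 = (179 - 6^2)/13 = 143/13 = 11, a_3 = floor((13 + 6)/11) = 1.
  m_4 = 11*1 - 6 = 5, d_4 = (179 - 5^2)/11 = 154/11 = 14, a_4 = floor((13 + 5)/14) = 1.
  m_5 = 14*1 - 5 = 9, d_5 = (179 - 9^2)/14 = 98/14 = 7, a_5 = floor((13 + 9)/7) = 3.
  m_6 = 7*3 - 9 = 12, d_6 = (179 - 12^2)/7 = 35/7 = 5, a_6 = floor((13 + 12)/5) = 5.
  m_7 = 5*5 - 12 = 13, d_7 = (179 - 13^2)/5 = 10/5 = 2, a_7 = floor((13 + 13)/2) = 13.
  m_8 = 2*13 - 13 = 13, d_8 = (179 - 13^2)/2 = 10/2 = 5, a_8 = floor((13 + 13)/5) = 5.
  m_9 = 5*5 - 13 = 12, d_9 = (179 - 12^2)/5 = 35/5 = 7, a_9 = floor((13 + 12)/7) = 3.
  m_10 = 7*3 - 12 = 9, d_10 = (179 - 9^2)/7 = 98/7 = 14, a_10 = floor((13 + 9)/14) = 1.
  m_11 = 14*1 - 9 = 5, d_11 = (179 - 5^2)/14 = 154/14 = 11, a_11 = floor((13 + 5)/11) = 1.
  m_12 = 11*1 - 5 = 6, d_12 = (179 - 6^2)/11 = 143/11 = 13, a_12 = floor((13 + 6)/13) = 1.
  m_13 = 13*1 - 6 = 7, d_13 = (179 - 7^2)/13 = 130/13 = 10, a_13 = floor((13 + 7)/10) = 2.
  m_14 = 10*2 - 7 = 13, d_14 = (179 - 13^2)/10 = 10/10 = 1, a_14 = floor((13 + 13)/1) = 26.
  m_15 = 1*26 - 13 = 13, d_15 = (179 - 13^2)/1 = 10/1 = 10: (m_15, d_15) = (m_1, d_1) = (13, 10), so from here the quotients repeat a_1, ..., a_14; the period length is 14.
So sqrt(179) = [13; (2, 1, 1, 1, 3, 5, 13, 5, 3, 1, 1, 1, 2, 26)] with period length k = 14.
k is even, so the fundamental solution of x^2 - 179y^2 = 1 is (p_{k-1}, q_{k-1}) = (p_13, q_13); compute convergents through index 13.
Convergents (p_i = a_i*p_{i-1} + p_{i-2}, q_i = a_i*q_{i-1} + q_{i-2} with p_{-2}=0, p_{-1}=1, q_{-2}=1, q_{-1}=0):
  i=0: a_0=13, p_0 = 13*1 + 0 = 13, q_0 = 13*0 + 1 = 1.
  i=1: a_1=2, p_1 = 2*13 + 1 = 27, q_1 = 2*1 + 0 = 2.
  i=2: a_2=1, p_2 = 1*27 + 13 = 40, q_2 = 1*2 + 1 = 3.
  i=3: a_3=1, p_3 = 1*40 + 27 = 67, q_3 = 1*3 + 2 = 5.
  i=4: a_4=1, p_4 = 1*67 + 40 = 107, q_4 = 1*5 + 3 = 8.
  i=5: a_5=3, p_5 = 3*107 + 67 = 388, q_5 = 3*8 + 5 = 29.
  i=6: a_6=5, p_6 = 5*388 + 107 = 2047, q_6 = 5*29 + 8 = 153.
  i=7: a_7=13, p_7 = 13*2047 + 388 = 26999, q_7 = 13*153 + 29 = 2018.
  i=8: a_8=5, p_8 = 5*26999 + 2047 = 137042, q_8 = 5*2018 + 153 = 10243.
  i=9: a_9=3, p_9 = 3*137042 + 26999 = 438125, q_9 = 3*10243 + 2018 = 32747.
  i=10: a_10=1, p_10 = 1*438125 + 137042 = 575167, q_10 = 1*32747 + 10243 = 42990.
  i=11: a_11=1, p_11 = 1*575167 + 438125 = 1013292, q_11 = 1*42990 + 32747 = 75737.
  i=12: a_12=1, p_12 = 1*1013292 + 575167 = 1588459, q_12 = 1*75737 + 42990 = 118727.
  i=13: a_13=2, p_13 = 2*1588459 + 1013292 = 4190210, q_13 = 2*118727 + 75737 = 313191.
Check: 4190210^2 - 179*313191^2 = 17557859844100 - 17557859844099 = 1, so (x, y) = (4190210, 313191) solves the equation, and by the theorem it is the least positive solution.

(x, y) = (4190210, 313191)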